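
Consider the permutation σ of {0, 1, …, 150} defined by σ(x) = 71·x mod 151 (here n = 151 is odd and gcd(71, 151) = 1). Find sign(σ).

-1

Start at x=67: 67 → 76 → 111 → 29 → 96 → 21 → 132 → … (one orbit).
2 cycles of lengths [150, 1].
With 2 cycles on 151 points, sign = (−1)^{151−2} = -1.
Check: (71/151) = -1 by Zolotarev.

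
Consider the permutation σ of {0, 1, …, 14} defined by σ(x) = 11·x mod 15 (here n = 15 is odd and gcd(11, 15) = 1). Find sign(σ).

-1

Trace 11: π^k(11) = [11, 1] for k=0..1.
Cycle lengths of π_11 on ℤ/15ℤ: [2, 2, 2, 2, 2, 1, 1, 1, 1, 1]; 10 cycles in total.
15 − 10 = 5 transpositions; sign(π) = (−1)^5 = -1.
The Jacobi symbol (11|15) = -1 (Zolotarev) agrees.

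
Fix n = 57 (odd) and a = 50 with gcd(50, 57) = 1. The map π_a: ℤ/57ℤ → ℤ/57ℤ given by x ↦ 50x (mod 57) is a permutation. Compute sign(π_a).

+1

Start at x=1: 1 → 50 → 49 → 56 → 7 → 8 → 1 (one orbit).
The orbit structure of x ↦ 50x mod 57: 11 orbits of sizes [6, 6, 6, 6, 6, 6, 6, 6, 6, 2, 1].
Σ(ℓ_i−1) = 57−11 = 46; sign = (−1)^46 = +1.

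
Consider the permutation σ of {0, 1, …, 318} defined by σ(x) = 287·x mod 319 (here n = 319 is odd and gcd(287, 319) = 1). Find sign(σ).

Start at x=100: 100 → 309 → 1 → 287 → 67 → 89 → 23 → … (one orbit).
22 cycles of lengths [28, 28, 28, 28, 28, 28, 28, 28, 28, 28, 28, 1, 1, 1, 1, 1, 1, 1, 1, 1, 1, 1].
22 cycles on 319: each ℓ→(−1)^(ℓ−1), product (−1)^297 = -1.
Zolotarev: (287|319) = -1, matching the cycle-count sign.

-1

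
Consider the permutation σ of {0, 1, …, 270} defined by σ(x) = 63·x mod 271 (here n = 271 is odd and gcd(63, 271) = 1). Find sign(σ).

+1

Start at x=170: 170 → 141 → 211 → 14 → 69 → 11 → 151 → … (one orbit).
π_63 has 3 disjoint cycles with lengths [135, 135, 1] on {0,…,270}.
With 3 cycles on 271 points, sign = (−1)^{271−3} = +1.
Zolotarev: (63|271) = +1, matching the cycle-count sign.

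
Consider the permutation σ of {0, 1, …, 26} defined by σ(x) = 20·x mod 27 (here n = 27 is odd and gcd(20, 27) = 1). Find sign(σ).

-1

Trace 22: π^k(22) = [22, 8, 25, 14, 10, 11, 4] for k=0..6.
Cycle type of π: 18 + 6 + 2 + 1; total 4 cycles.
27 − 4 = 23 transpositions; sign(π) = (−1)^23 = -1.
Check: (20/27) = -1 by Zolotarev.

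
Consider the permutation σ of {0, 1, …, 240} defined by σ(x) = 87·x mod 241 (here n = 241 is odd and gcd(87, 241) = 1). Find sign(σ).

Start at x=87: 87 → 98 → 91 → 205 → 1 → 87 (one orbit).
π_87 has 49 disjoint cycles with lengths [5, 5, 5, 5, 5, 5, 5, 5, 5, 5, 5, 5, 5, 5, 5, 5, 5, 5, 5, 5, 5, 5, 5, 5, 5, 5, 5, 5, 5, 5, 5, 5, 5, 5, 5, 5, 5, 5, 5, 5, 5, 5, 5, 5, 5, 5, 5, 5, 1] on {0,…,240}.
n − c = 241 − 49 = 192; sign = (−1)^192 = +1.
Check: (87/241) = +1 by Zolotarev.

+1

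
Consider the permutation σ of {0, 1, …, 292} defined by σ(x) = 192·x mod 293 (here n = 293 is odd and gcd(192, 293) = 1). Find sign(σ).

Start at x=241: 241 → 271 → 171 → 16 → 142 → 15 → 243 → … (one orbit).
Cycle lengths of π_192 on ℤ/293ℤ: [292, 1]; 2 cycles in total.
2 cycles on 293: each ℓ→(−1)^(ℓ−1), product (−1)^291 = -1.

-1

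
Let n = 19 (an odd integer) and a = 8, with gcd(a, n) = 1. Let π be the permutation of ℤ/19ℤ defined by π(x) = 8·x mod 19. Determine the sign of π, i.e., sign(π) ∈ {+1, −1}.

Orbit of 8 under x↦8x: [8, 7, 18, 11, 12, 1]… (length divides ord_19(8)).
Cycle type of π: 6×3 + 1; total 4 cycles.
With 4 cycles on 19 points, sign = (−1)^{19−4} = -1.
Zolotarev: (8|19) = -1, matching the cycle-count sign.

-1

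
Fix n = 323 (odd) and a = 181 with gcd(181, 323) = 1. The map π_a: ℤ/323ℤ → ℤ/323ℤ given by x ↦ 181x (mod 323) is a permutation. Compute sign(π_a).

Orbit of 26 under x↦181x: [26, 184, 35, 198, 308, 192, 191]… (length divides ord_323(181)).
Cycle type of π: 144×2 + 18 + 16 + 1; total 5 cycles.
5 cycles on 323: each ℓ→(−1)^(ℓ−1), product (−1)^318 = +1.

+1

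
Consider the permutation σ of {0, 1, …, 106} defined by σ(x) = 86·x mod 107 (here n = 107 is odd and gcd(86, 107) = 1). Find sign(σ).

+1

Start at x=61: 61 → 3 → 44 → 39 → 37 → 79 → 53 → … (one orbit).
3 cycles of lengths [53, 53, 1].
With 3 cycles on 107 points, sign = (−1)^{107−3} = +1.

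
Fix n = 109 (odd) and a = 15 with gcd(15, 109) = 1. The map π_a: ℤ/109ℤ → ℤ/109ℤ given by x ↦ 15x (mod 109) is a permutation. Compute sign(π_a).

+1

Orbit of 38 under x↦15x: [38, 25, 48, 66, 9, 26, 63]… (length divides ord_109(15)).
The orbit structure of x ↦ 15x mod 109: 5 orbits of sizes [27, 27, 27, 27, 1].
n − c = 109 − 5 = 104; sign = (−1)^104 = +1.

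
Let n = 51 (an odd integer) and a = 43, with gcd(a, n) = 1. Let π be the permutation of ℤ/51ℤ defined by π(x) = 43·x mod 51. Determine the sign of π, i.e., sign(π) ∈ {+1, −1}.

+1

Start at x=4: 4 → 19 → 1 → 43 → 13 → 49 → 16 → … (one orbit).
Cycle type of π: 8×6 + 1×3; total 9 cycles.
9 cycles on 51: each ℓ→(−1)^(ℓ−1), product (−1)^42 = +1.
Zolotarev: (43|51) = +1, matching the cycle-count sign.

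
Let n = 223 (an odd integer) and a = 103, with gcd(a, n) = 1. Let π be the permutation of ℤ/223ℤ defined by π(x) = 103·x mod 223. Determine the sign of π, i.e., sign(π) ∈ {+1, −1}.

-1

Orbit of 163 under x↦103x: [163, 64, 125, 164, 167, 30, 191]… (length divides ord_223(103)).
4 cycles of lengths [74, 74, 74, 1].
4 cycles on 223: each ℓ→(−1)^(ℓ−1), product (−1)^219 = -1.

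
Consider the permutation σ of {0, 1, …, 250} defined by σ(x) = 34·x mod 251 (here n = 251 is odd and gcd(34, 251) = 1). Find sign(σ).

Trace 14: π^k(14) = [14, 225, 120, 64, 168, 190, 185] for k=0..6.
Cycle lengths of π_34 on ℤ/251ℤ: [250, 1]; 2 cycles in total.
Σ(ℓ_i−1) = 251−2 = 249; sign = (−1)^249 = -1.
The Jacobi symbol (34|251) = -1 (Zolotarev) agrees.

-1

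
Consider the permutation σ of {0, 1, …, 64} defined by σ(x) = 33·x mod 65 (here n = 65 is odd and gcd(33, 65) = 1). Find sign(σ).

+1

Trace 33: π^k(33) = [33, 49, 57, 61, 63, 64, 32] for k=0..6.
The orbit structure of x ↦ 33x mod 65: 7 orbits of sizes [12, 12, 12, 12, 12, 4, 1].
7 cycles on 65: each ℓ→(−1)^(ℓ−1), product (−1)^58 = +1.
Zolotarev: (33|65) = +1, matching the cycle-count sign.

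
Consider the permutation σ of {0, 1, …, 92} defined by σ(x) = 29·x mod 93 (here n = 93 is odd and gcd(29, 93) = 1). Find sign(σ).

Trace 64: π^k(64) = [64, 89, 70, 77, 1, 29, 4] for k=0..6.
The orbit structure of x ↦ 29x mod 93: 11 orbits of sizes [10, 10, 10, 10, 10, 10, 10, 10, 10, 2, 1].
With 11 cycles on 93 points, sign = (−1)^{93−11} = +1.

+1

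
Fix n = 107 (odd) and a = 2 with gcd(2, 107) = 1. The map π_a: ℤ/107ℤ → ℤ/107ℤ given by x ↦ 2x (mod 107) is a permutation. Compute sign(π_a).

-1

Start at x=69: 69 → 31 → 62 → 17 → 34 → 68 → 29 → … (one orbit).
π_2 has 2 disjoint cycles with lengths [106, 1] on {0,…,106}.
Σ(ℓ_i−1) = 107−2 = 105; sign = (−1)^105 = -1.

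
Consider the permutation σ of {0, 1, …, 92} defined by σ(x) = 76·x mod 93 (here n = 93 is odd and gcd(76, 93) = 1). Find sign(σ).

Start at x=70: 70 → 19 → 49 → 4 → 25 → 40 → 64 → … (one orbit).
Cycle lengths of π_76 on ℤ/93ℤ: [15, 15, 15, 15, 15, 15, 1, 1, 1]; 9 cycles in total.
93 − 9 = 84 transpositions; sign(π) = (−1)^84 = +1.

+1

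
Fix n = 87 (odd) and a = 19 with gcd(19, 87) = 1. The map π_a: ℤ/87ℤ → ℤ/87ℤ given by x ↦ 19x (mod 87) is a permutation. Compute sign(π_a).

Orbit of 31 under x↦19x: [31, 67, 55, 1, 19, 13, 73]… (length divides ord_87(19)).
Cycle lengths of π_19 on ℤ/87ℤ: [28, 28, 28, 1, 1, 1]; 6 cycles in total.
87 − 6 = 81 transpositions; sign(π) = (−1)^81 = -1.
Zolotarev: (19|87) = -1, matching the cycle-count sign.

-1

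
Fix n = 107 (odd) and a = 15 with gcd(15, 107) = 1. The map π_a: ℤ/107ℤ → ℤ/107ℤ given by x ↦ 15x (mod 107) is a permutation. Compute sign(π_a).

-1

Trace 86: π^k(86) = [86, 6, 90, 66, 27, 84, 83] for k=0..6.
The orbit structure of x ↦ 15x mod 107: 2 orbits of sizes [106, 1].
n − c = 107 − 2 = 105; sign = (−1)^105 = -1.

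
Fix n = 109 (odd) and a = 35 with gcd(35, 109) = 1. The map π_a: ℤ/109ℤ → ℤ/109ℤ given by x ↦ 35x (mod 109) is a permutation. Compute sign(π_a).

Orbit of 1 under x↦35x: [1, 35, 26, 38, 22, 7, 27]… (length divides ord_109(35)).
5 cycles of lengths [27, 27, 27, 27, 1].
n − c = 109 − 5 = 104; sign = (−1)^104 = +1.
Via Zolotarev, sign(π_{35}) = (35|109) = +1.

+1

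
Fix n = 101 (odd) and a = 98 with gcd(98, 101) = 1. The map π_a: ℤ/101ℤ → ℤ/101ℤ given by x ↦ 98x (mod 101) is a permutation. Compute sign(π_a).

-1

Start at x=97: 97 → 12 → 65 → 7 → 80 → 63 → 13 → … (one orbit).
Cycle lengths of π_98 on ℤ/101ℤ: [100, 1]; 2 cycles in total.
2 cycles on 101: each ℓ→(−1)^(ℓ−1), product (−1)^99 = -1.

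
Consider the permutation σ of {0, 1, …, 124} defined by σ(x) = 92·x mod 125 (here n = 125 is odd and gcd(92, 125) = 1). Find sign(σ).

-1

Trace 13: π^k(13) = [13, 71, 32, 69, 98, 16, 97] for k=0..6.
The orbit structure of x ↦ 92x mod 125: 4 orbits of sizes [100, 20, 4, 1].
Σ(ℓ_i−1) = 125−4 = 121; sign = (−1)^121 = -1.
The Jacobi symbol (92|125) = -1 (Zolotarev) agrees.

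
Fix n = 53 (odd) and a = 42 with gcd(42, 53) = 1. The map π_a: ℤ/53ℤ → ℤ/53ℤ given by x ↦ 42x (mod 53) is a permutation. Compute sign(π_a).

Start at x=42: 42 → 15 → 47 → 13 → 16 → 36 → 28 → … (one orbit).
Decompose π into cycles: lengths [13, 13, 13, 13, 1] (5 cycles, including the fixed point 0).
With 5 cycles on 53 points, sign = (−1)^{53−5} = +1.
The Jacobi symbol (42|53) = +1 (Zolotarev) agrees.

+1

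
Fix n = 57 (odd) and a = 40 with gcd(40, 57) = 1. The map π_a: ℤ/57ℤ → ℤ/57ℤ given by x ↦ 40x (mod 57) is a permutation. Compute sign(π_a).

-1

Start at x=31: 31 → 43 → 10 → 1 → 40 → 4 → 46 → … (one orbit).
Decompose π into cycles: lengths [18, 18, 18, 1, 1, 1] (6 cycles, including the fixed point 0).
57 − 6 = 51 transpositions; sign(π) = (−1)^51 = -1.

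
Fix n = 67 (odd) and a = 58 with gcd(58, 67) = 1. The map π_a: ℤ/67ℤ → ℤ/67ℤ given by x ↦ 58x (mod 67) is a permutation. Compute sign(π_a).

-1

Orbit of 14 under x↦58x: [14, 8, 62, 45, 64, 27, 25]… (length divides ord_67(58)).
Cycle lengths of π_58 on ℤ/67ℤ: [22, 22, 22, 1]; 4 cycles in total.
n − c = 67 − 4 = 63; sign = (−1)^63 = -1.
Check: (58/67) = -1 by Zolotarev.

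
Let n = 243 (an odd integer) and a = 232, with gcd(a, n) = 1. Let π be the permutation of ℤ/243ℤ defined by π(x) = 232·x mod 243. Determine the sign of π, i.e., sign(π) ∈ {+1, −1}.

Start at x=151: 151 → 40 → 46 → 223 → 220 → 10 → 133 → … (one orbit).
11 cycles of lengths [81, 81, 27, 27, 9, 9, 3, 3, 1, 1, 1].
Σ(ℓ_i−1) = 243−11 = 232; sign = (−1)^232 = +1.

+1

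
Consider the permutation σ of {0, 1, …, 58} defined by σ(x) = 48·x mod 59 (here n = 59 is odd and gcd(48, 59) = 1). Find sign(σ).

+1

Trace 3: π^k(3) = [3, 26, 9, 19, 27, 57, 22] for k=0..6.
3 cycles of lengths [29, 29, 1].
3 cycles on 59: each ℓ→(−1)^(ℓ−1), product (−1)^56 = +1.
Zolotarev: (48|59) = +1, matching the cycle-count sign.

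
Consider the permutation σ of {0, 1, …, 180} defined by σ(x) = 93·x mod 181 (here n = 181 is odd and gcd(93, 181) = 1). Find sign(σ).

Orbit of 101 under x↦93x: [101, 162, 43, 17, 133, 61, 62]… (length divides ord_181(93)).
Cycle type of π: 36×5 + 1; total 6 cycles.
6 cycles on 181: each ℓ→(−1)^(ℓ−1), product (−1)^175 = -1.
Check: (93/181) = -1 by Zolotarev.

-1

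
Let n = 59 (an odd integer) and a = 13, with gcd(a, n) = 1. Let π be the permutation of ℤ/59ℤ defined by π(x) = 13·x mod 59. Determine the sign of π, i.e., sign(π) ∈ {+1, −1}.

Trace 33: π^k(33) = [33, 16, 31, 49, 47, 21, 37] for k=0..6.
Cycle lengths of π_13 on ℤ/59ℤ: [58, 1]; 2 cycles in total.
sign(π) = (−1)^{n − #cycles} = (−1)^{59−2} = (−1)^57 = -1.
(13|59)_J = -1 (Zolotarev's lemma cross-check).

-1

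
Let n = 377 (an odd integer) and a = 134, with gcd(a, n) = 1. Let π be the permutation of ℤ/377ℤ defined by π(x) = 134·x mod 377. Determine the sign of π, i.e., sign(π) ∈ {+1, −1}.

-1

Trace 146: π^k(146) = [146, 337, 295, 322, 170, 160, 328] for k=0..6.
8 cycles of lengths [84, 84, 84, 84, 28, 6, 6, 1].
377 − 8 = 369 transpositions; sign(π) = (−1)^369 = -1.
Via Zolotarev, sign(π_{134}) = (134|377) = -1.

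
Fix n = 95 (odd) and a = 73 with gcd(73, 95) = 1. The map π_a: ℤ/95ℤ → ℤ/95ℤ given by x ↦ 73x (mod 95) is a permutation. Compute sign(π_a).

Orbit of 1 under x↦73x: [1, 73, 9, 87, 81, 23, 64]… (length divides ord_95(73)).
6 cycles of lengths [36, 36, 9, 9, 4, 1].
With 6 cycles on 95 points, sign = (−1)^{95−6} = -1.
Zolotarev: (73|95) = -1, matching the cycle-count sign.

-1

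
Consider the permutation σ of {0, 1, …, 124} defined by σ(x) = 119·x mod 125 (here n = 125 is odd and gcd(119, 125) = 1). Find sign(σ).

+1

Trace 16: π^k(16) = [16, 29, 76, 44, 111, 84, 121] for k=0..6.
Cycle type of π: 50×2 + 10×2 + 2×2 + 1; total 7 cycles.
With 7 cycles on 125 points, sign = (−1)^{125−7} = +1.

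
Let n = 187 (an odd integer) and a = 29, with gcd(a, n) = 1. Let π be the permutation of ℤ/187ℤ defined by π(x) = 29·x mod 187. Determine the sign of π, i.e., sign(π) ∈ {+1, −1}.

Start at x=57: 57 → 157 → 65 → 15 → 61 → 86 → 63 → … (one orbit).
Cycle type of π: 80×2 + 16 + 10 + 1; total 5 cycles.
With 5 cycles on 187 points, sign = (−1)^{187−5} = +1.

+1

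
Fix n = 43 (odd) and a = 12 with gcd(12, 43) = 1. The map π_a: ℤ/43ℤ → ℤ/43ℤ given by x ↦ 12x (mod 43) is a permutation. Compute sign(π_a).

Trace 34: π^k(34) = [34, 21, 37, 14, 39, 38, 26] for k=0..6.
Decompose π into cycles: lengths [42, 1] (2 cycles, including the fixed point 0).
With 2 cycles on 43 points, sign = (−1)^{43−2} = -1.
Check: (12/43) = -1 by Zolotarev.

-1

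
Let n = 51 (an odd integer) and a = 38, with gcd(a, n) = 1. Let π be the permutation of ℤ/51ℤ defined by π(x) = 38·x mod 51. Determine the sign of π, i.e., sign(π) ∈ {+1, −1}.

-1

Trace 47: π^k(47) = [47, 1, 38, 16] for k=0..3.
Cycle type of π: 4×12 + 2 + 1; total 14 cycles.
51 − 14 = 37 transpositions; sign(π) = (−1)^37 = -1.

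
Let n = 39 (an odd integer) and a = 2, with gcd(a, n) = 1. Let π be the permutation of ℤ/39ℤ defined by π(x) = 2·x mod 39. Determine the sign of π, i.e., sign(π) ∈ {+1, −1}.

+1

Orbit of 2 under x↦2x: [2, 4, 8, 16, 32, 25, 11]… (length divides ord_39(2)).
Cycle lengths of π_2 on ℤ/39ℤ: [12, 12, 12, 2, 1]; 5 cycles in total.
sign(π) = (−1)^{n − #cycles} = (−1)^{39−5} = (−1)^34 = +1.
The Jacobi symbol (2|39) = +1 (Zolotarev) agrees.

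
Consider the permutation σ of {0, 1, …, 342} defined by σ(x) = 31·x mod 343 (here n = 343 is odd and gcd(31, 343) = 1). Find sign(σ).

-1

Start at x=48: 48 → 116 → 166 → 1 → 31 → 275 → 293 → … (one orbit).
Cycle lengths of π_31 on ℤ/343ℤ: [42, 42, 42, 42, 42, 42, 42, 6, 6, 6, 6, 6, 6, 6, 6, 1]; 16 cycles in total.
343 − 16 = 327 transpositions; sign(π) = (−1)^327 = -1.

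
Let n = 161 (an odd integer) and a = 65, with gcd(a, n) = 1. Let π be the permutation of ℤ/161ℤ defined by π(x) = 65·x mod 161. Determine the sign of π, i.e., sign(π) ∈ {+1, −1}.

-1

Orbit of 4 under x↦65x: [4, 99, 156, 158, 127, 44, 123]… (length divides ord_161(65)).
π_65 has 6 disjoint cycles with lengths [66, 66, 22, 3, 3, 1] on {0,…,160}.
161 − 6 = 155 transpositions; sign(π) = (−1)^155 = -1.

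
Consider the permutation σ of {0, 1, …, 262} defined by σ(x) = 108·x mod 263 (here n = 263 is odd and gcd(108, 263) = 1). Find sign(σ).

Start at x=222: 222 → 43 → 173 → 11 → 136 → 223 → 151 → … (one orbit).
The orbit structure of x ↦ 108x mod 263: 3 orbits of sizes [131, 131, 1].
n − c = 263 − 3 = 260; sign = (−1)^260 = +1.

+1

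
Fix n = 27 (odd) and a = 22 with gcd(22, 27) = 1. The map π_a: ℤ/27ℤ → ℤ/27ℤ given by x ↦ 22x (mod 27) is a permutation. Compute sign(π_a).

Trace 10: π^k(10) = [10, 4, 7, 19, 13, 16, 1] for k=0..6.
Decompose π into cycles: lengths [9, 9, 3, 3, 1, 1, 1] (7 cycles, including the fixed point 0).
27 − 7 = 20 transpositions; sign(π) = (−1)^20 = +1.
Check: (22/27) = +1 by Zolotarev.

+1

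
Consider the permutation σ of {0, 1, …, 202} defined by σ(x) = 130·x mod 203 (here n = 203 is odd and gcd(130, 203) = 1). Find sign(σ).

Trace 134: π^k(134) = [134, 165, 135, 92, 186, 23, 148] for k=0..6.
6 cycles of lengths [84, 84, 28, 3, 3, 1].
n − c = 203 − 6 = 197; sign = (−1)^197 = -1.
The Jacobi symbol (130|203) = -1 (Zolotarev) agrees.

-1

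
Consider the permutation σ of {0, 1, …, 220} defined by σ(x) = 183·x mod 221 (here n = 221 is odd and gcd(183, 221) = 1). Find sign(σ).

Start at x=183: 183 → 118 → 157 → 1 → 183 (one orbit).
65 cycles of lengths [4, 4, 4, 4, 4, 4, 4, 4, 4, 4, 4, 4, 4, 4, 4, 4, 4, 4, 4, 4, 4, 4, 4, 4, 4, 4, 4, 4, 4, 4, 4, 4, 4, 4, 4, 4, 4, 4, 4, 4, 4, 4, 4, 4, 4, 4, 4, 4, 4, 4, 4, 4, 1, 1, 1, 1, 1, 1, 1, 1, 1, 1, 1, 1, 1].
With 65 cycles on 221 points, sign = (−1)^{221−65} = +1.
Zolotarev: (183|221) = +1, matching the cycle-count sign.

+1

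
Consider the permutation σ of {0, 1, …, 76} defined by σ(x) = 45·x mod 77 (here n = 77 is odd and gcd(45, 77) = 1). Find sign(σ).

-1

Start at x=12: 12 → 1 → 45 → 23 → 34 → 67 → 12 (one orbit).
The orbit structure of x ↦ 45x mod 77: 22 orbits of sizes [6, 6, 6, 6, 6, 6, 6, 6, 6, 6, 6, 1, 1, 1, 1, 1, 1, 1, 1, 1, 1, 1].
Σ(ℓ_i−1) = 77−22 = 55; sign = (−1)^55 = -1.
Via Zolotarev, sign(π_{45}) = (45|77) = -1.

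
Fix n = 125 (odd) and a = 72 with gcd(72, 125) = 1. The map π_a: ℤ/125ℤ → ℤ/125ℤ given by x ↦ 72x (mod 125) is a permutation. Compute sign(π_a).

-1

Start at x=13: 13 → 61 → 17 → 99 → 3 → 91 → 52 → … (one orbit).
Cycle lengths of π_72 on ℤ/125ℤ: [100, 20, 4, 1]; 4 cycles in total.
sign(π) = (−1)^{n − #cycles} = (−1)^{125−4} = (−1)^121 = -1.
Zolotarev: (72|125) = -1, matching the cycle-count sign.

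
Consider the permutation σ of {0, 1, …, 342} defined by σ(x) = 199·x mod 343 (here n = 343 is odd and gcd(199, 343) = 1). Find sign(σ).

-1

Orbit of 75 under x↦199x: [75, 176, 38, 16, 97, 95, 40]… (length divides ord_343(199)).
π_199 has 4 disjoint cycles with lengths [294, 42, 6, 1] on {0,…,342}.
4 cycles on 343: each ℓ→(−1)^(ℓ−1), product (−1)^339 = -1.
The Jacobi symbol (199|343) = -1 (Zolotarev) agrees.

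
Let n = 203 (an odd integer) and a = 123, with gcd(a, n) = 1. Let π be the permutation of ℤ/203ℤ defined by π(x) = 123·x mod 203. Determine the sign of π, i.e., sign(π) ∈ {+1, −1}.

Trace 88: π^k(88) = [88, 65, 78, 53, 23, 190, 25] for k=0..6.
The orbit structure of x ↦ 123x mod 203: 15 orbits of sizes [21, 21, 21, 21, 21, 21, 21, 21, 7, 7, 7, 7, 3, 3, 1].
Σ(ℓ_i−1) = 203−15 = 188; sign = (−1)^188 = +1.

+1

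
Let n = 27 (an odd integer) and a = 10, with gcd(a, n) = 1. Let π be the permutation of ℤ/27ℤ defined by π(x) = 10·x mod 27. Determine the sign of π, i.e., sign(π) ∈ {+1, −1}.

+1

Trace 19: π^k(19) = [19, 1, 10] for k=0..2.
π_10 has 15 disjoint cycles with lengths [3, 3, 3, 3, 3, 3, 1, 1, 1, 1, 1, 1, 1, 1, 1] on {0,…,26}.
With 15 cycles on 27 points, sign = (−1)^{27−15} = +1.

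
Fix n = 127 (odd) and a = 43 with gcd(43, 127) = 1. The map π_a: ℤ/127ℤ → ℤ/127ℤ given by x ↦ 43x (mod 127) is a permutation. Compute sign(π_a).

Orbit of 103 under x↦43x: [103, 111, 74, 7, 47, 116, 35]… (length divides ord_127(43)).
Decompose π into cycles: lengths [126, 1] (2 cycles, including the fixed point 0).
n − c = 127 − 2 = 125; sign = (−1)^125 = -1.
Via Zolotarev, sign(π_{43}) = (43|127) = -1.

-1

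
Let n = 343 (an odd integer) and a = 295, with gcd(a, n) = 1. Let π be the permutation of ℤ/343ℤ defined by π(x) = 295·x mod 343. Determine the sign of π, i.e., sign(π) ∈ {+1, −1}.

Trace 246: π^k(246) = [246, 197, 148, 99, 50, 1, 295] for k=0..6.
Cycle lengths of π_295 on ℤ/343ℤ: [7, 7, 7, 7, 7, 7, 7, 7, 7, 7, 7, 7, 7, 7, 7, 7, 7, 7, 7, 7, 7, 7, 7, 7, 7, 7, 7, 7, 7, 7, 7, 7, 7, 7, 7, 7, 7, 7, 7, 7, 7, 7, 1, 1, 1, 1, 1, 1, 1, 1, 1, 1, 1, 1, 1, 1, 1, 1, 1, 1, 1, 1, 1, 1, 1, 1, 1, 1, 1, 1, 1, 1, 1, 1, 1, 1, 1, 1, 1, 1, 1, 1, 1, 1, 1, 1, 1, 1, 1, 1, 1]; 91 cycles in total.
sign(π) = (−1)^{n − #cycles} = (−1)^{343−91} = (−1)^252 = +1.
The Jacobi symbol (295|343) = +1 (Zolotarev) agrees.

+1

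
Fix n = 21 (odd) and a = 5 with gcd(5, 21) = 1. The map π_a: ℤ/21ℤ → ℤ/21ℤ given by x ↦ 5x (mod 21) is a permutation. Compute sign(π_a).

Orbit of 16 under x↦5x: [16, 17, 1, 5, 4, 20]… (length divides ord_21(5)).
The orbit structure of x ↦ 5x mod 21: 5 orbits of sizes [6, 6, 6, 2, 1].
21 − 5 = 16 transpositions; sign(π) = (−1)^16 = +1.
The Jacobi symbol (5|21) = +1 (Zolotarev) agrees.

+1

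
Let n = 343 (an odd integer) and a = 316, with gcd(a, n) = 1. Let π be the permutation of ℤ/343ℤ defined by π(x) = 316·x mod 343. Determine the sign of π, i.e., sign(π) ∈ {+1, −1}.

Orbit of 29 under x↦316x: [29, 246, 218, 288, 113, 36, 57]… (length divides ord_343(316)).
The orbit structure of x ↦ 316x mod 343: 19 orbits of sizes [49, 49, 49, 49, 49, 49, 7, 7, 7, 7, 7, 7, 1, 1, 1, 1, 1, 1, 1].
With 19 cycles on 343 points, sign = (−1)^{343−19} = +1.

+1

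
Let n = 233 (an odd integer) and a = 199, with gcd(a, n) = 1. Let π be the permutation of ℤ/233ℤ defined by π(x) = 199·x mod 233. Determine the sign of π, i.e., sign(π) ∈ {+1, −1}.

-1

Orbit of 56 under x↦199x: [56, 193, 195, 127, 109, 22, 184]… (length divides ord_233(199)).
Decompose π into cycles: lengths [232, 1] (2 cycles, including the fixed point 0).
sign(π) = (−1)^{n − #cycles} = (−1)^{233−2} = (−1)^231 = -1.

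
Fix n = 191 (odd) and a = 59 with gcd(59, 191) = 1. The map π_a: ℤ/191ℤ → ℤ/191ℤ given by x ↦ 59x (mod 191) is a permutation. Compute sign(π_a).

+1

Orbit of 162 under x↦59x: [162, 8, 90, 153, 50, 85, 49]… (length divides ord_191(59)).
Cycle lengths of π_59 on ℤ/191ℤ: [95, 95, 1]; 3 cycles in total.
Σ(ℓ_i−1) = 191−3 = 188; sign = (−1)^188 = +1.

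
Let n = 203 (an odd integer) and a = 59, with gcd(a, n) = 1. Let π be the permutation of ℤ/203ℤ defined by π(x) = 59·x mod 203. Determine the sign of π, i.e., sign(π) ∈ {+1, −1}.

-1

Orbit of 146 under x↦59x: [146, 88, 117, 1, 59, 30]… (length divides ord_203(59)).
The orbit structure of x ↦ 59x mod 203: 58 orbits of sizes [6, 6, 6, 6, 6, 6, 6, 6, 6, 6, 6, 6, 6, 6, 6, 6, 6, 6, 6, 6, 6, 6, 6, 6, 6, 6, 6, 6, 6, 1, 1, 1, 1, 1, 1, 1, 1, 1, 1, 1, 1, 1, 1, 1, 1, 1, 1, 1, 1, 1, 1, 1, 1, 1, 1, 1, 1, 1].
203 − 58 = 145 transpositions; sign(π) = (−1)^145 = -1.
Via Zolotarev, sign(π_{59}) = (59|203) = -1.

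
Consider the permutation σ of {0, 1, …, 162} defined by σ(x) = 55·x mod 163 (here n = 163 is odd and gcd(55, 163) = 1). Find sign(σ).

Orbit of 96 under x↦55x: [96, 64, 97, 119, 25, 71, 156]… (length divides ord_163(55)).
Cycle type of π: 81×2 + 1; total 3 cycles.
Σ(ℓ_i−1) = 163−3 = 160; sign = (−1)^160 = +1.
(55|163)_J = +1 (Zolotarev's lemma cross-check).

+1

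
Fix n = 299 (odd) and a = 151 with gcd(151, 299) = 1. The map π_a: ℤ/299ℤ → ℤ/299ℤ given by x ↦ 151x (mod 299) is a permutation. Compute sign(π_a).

Start at x=233: 233 → 200 → 1 → 151 → 77 → 265 → 248 → … (one orbit).
Decompose π into cycles: lengths [44, 44, 44, 44, 44, 44, 11, 11, 4, 4, 4, 1] (12 cycles, including the fixed point 0).
299 − 12 = 287 transpositions; sign(π) = (−1)^287 = -1.
Zolotarev: (151|299) = -1, matching the cycle-count sign.

-1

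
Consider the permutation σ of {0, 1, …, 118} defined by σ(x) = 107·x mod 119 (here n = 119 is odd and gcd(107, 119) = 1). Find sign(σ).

Start at x=100: 100 → 109 → 1 → 107 → 25 → 57 → 30 → … (one orbit).
6 cycles of lengths [48, 48, 16, 3, 3, 1].
Σ(ℓ_i−1) = 119−6 = 113; sign = (−1)^113 = -1.
Check: (107/119) = -1 by Zolotarev.

-1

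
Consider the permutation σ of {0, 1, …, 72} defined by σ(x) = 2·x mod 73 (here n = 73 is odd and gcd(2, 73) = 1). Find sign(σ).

+1

Orbit of 37 under x↦2x: [37, 1, 2, 4, 8, 16, 32]… (length divides ord_73(2)).
Cycle lengths of π_2 on ℤ/73ℤ: [9, 9, 9, 9, 9, 9, 9, 9, 1]; 9 cycles in total.
n − c = 73 − 9 = 64; sign = (−1)^64 = +1.
The Jacobi symbol (2|73) = +1 (Zolotarev) agrees.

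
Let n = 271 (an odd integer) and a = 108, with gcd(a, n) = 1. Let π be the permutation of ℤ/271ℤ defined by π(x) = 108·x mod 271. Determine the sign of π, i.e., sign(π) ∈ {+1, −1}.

Trace 229: π^k(229) = [229, 71, 80, 239, 67, 190, 195] for k=0..6.
The orbit structure of x ↦ 108x mod 271: 2 orbits of sizes [270, 1].
sign(π) = (−1)^{n − #cycles} = (−1)^{271−2} = (−1)^269 = -1.

-1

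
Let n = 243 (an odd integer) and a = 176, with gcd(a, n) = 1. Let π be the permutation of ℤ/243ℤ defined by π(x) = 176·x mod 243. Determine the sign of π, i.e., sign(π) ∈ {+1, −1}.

Trace 109: π^k(109) = [109, 230, 142, 206, 49, 119, 46] for k=0..6.
Decompose π into cycles: lengths [162, 54, 18, 6, 2, 1] (6 cycles, including the fixed point 0).
sign(π) = (−1)^{n − #cycles} = (−1)^{243−6} = (−1)^237 = -1.

-1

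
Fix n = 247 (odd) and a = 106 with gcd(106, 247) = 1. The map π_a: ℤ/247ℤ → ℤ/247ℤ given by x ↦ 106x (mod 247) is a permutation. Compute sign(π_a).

Trace 106: π^k(106) = [106, 121, 229, 68, 45, 77, 11] for k=0..6.
The orbit structure of x ↦ 106x mod 247: 26 orbits of sizes [12, 12, 12, 12, 12, 12, 12, 12, 12, 12, 12, 12, 12, 12, 12, 12, 12, 12, 12, 3, 3, 3, 3, 3, 3, 1].
n − c = 247 − 26 = 221; sign = (−1)^221 = -1.

-1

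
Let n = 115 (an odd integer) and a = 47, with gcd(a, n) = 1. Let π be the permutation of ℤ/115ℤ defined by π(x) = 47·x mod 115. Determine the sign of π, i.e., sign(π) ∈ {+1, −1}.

Trace 24: π^k(24) = [24, 93, 1, 47] for k=0..3.
46 cycles of lengths [4, 4, 4, 4, 4, 4, 4, 4, 4, 4, 4, 4, 4, 4, 4, 4, 4, 4, 4, 4, 4, 4, 4, 1, 1, 1, 1, 1, 1, 1, 1, 1, 1, 1, 1, 1, 1, 1, 1, 1, 1, 1, 1, 1, 1, 1].
Σ(ℓ_i−1) = 115−46 = 69; sign = (−1)^69 = -1.
(47|115)_J = -1 (Zolotarev's lemma cross-check).

-1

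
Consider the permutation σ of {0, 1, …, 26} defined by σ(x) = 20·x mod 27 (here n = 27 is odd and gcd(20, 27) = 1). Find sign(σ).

-1

Orbit of 2 under x↦20x: [2, 13, 17, 16, 23, 1, 20]… (length divides ord_27(20)).
4 cycles of lengths [18, 6, 2, 1].
sign(π) = (−1)^{n − #cycles} = (−1)^{27−4} = (−1)^23 = -1.
Via Zolotarev, sign(π_{20}) = (20|27) = -1.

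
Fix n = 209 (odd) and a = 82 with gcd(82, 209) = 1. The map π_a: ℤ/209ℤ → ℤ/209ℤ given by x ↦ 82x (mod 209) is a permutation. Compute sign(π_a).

Trace 16: π^k(16) = [16, 58, 158, 207, 45, 137, 157] for k=0..6.
Decompose π into cycles: lengths [45, 45, 45, 45, 9, 9, 5, 5, 1] (9 cycles, including the fixed point 0).
209 − 9 = 200 transpositions; sign(π) = (−1)^200 = +1.

+1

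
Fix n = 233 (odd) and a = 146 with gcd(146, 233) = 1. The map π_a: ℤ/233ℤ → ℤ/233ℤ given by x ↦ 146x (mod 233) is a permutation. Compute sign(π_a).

Orbit of 231 under x↦146x: [231, 174, 7, 90, 92, 151, 144]… (length divides ord_233(146)).
Cycle lengths of π_146 on ℤ/233ℤ: [232, 1]; 2 cycles in total.
sign(π) = (−1)^{n − #cycles} = (−1)^{233−2} = (−1)^231 = -1.
(146|233)_J = -1 (Zolotarev's lemma cross-check).

-1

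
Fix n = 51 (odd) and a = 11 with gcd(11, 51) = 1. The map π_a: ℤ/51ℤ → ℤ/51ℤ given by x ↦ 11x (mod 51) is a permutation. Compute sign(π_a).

+1

Start at x=23: 23 → 49 → 29 → 13 → 41 → 43 → 14 → … (one orbit).
Decompose π into cycles: lengths [16, 16, 16, 2, 1] (5 cycles, including the fixed point 0).
Σ(ℓ_i−1) = 51−5 = 46; sign = (−1)^46 = +1.
Check: (11/51) = +1 by Zolotarev.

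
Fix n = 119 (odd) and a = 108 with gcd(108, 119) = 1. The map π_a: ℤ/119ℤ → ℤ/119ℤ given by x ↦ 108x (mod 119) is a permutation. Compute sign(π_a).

+1

Trace 1: π^k(1) = [1, 108, 2, 97, 4, 75, 8] for k=0..6.
5 cycles of lengths [48, 48, 16, 6, 1].
n − c = 119 − 5 = 114; sign = (−1)^114 = +1.
Check: (108/119) = +1 by Zolotarev.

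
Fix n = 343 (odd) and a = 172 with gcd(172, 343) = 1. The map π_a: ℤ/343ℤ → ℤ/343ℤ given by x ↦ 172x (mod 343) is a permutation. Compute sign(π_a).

+1

Start at x=11: 11 → 177 → 260 → 130 → 65 → 204 → 102 → … (one orbit).
Cycle type of π: 147×2 + 21×2 + 3×2 + 1; total 7 cycles.
Σ(ℓ_i−1) = 343−7 = 336; sign = (−1)^336 = +1.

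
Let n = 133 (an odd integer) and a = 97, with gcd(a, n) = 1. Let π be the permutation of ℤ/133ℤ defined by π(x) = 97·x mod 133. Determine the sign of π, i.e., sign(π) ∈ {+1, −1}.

+1

Start at x=69: 69 → 43 → 48 → 1 → 97 → 99 → 27 → … (one orbit).
Cycle lengths of π_97 on ℤ/133ℤ: [18, 18, 18, 18, 18, 18, 18, 2, 2, 2, 1]; 11 cycles in total.
n − c = 133 − 11 = 122; sign = (−1)^122 = +1.
Check: (97/133) = +1 by Zolotarev.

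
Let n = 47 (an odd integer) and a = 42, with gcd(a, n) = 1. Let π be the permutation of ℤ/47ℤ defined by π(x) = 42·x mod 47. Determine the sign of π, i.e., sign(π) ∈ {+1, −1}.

+1

Orbit of 32 under x↦42x: [32, 28, 1, 42, 25, 16, 14]… (length divides ord_47(42)).
Decompose π into cycles: lengths [23, 23, 1] (3 cycles, including the fixed point 0).
sign(π) = (−1)^{n − #cycles} = (−1)^{47−3} = (−1)^44 = +1.
Check: (42/47) = +1 by Zolotarev.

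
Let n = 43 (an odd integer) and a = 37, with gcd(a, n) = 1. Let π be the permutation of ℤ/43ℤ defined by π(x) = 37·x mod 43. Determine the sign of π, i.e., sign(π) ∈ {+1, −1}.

Orbit of 36 under x↦37x: [36, 42, 6, 7, 1, 37]… (length divides ord_43(37)).
8 cycles of lengths [6, 6, 6, 6, 6, 6, 6, 1].
8 cycles on 43: each ℓ→(−1)^(ℓ−1), product (−1)^35 = -1.
Check: (37/43) = -1 by Zolotarev.

-1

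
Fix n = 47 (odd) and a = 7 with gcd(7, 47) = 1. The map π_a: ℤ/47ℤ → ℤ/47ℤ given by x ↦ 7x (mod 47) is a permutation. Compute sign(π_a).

+1

Start at x=8: 8 → 9 → 16 → 18 → 32 → 36 → 17 → … (one orbit).
Cycle lengths of π_7 on ℤ/47ℤ: [23, 23, 1]; 3 cycles in total.
With 3 cycles on 47 points, sign = (−1)^{47−3} = +1.
(7|47)_J = +1 (Zolotarev's lemma cross-check).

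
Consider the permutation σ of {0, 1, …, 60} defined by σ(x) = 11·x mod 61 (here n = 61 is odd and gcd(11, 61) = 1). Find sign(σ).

Trace 11: π^k(11) = [11, 60, 50, 1] for k=0..3.
Decompose π into cycles: lengths [4, 4, 4, 4, 4, 4, 4, 4, 4, 4, 4, 4, 4, 4, 4, 1] (16 cycles, including the fixed point 0).
With 16 cycles on 61 points, sign = (−1)^{61−16} = -1.
Check: (11/61) = -1 by Zolotarev.

-1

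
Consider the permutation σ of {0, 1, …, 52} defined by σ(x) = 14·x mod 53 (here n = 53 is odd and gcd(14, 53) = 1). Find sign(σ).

-1

Trace 8: π^k(8) = [8, 6, 31, 10, 34, 52, 39] for k=0..6.
Cycle lengths of π_14 on ℤ/53ℤ: [52, 1]; 2 cycles in total.
sign(π) = (−1)^{n − #cycles} = (−1)^{53−2} = (−1)^51 = -1.
(14|53)_J = -1 (Zolotarev's lemma cross-check).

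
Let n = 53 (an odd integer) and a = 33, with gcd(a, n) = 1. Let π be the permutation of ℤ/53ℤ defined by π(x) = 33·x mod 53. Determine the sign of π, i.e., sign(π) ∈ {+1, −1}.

-1

Trace 10: π^k(10) = [10, 12, 25, 30, 36, 22, 37] for k=0..6.
Decompose π into cycles: lengths [52, 1] (2 cycles, including the fixed point 0).
2 cycles on 53: each ℓ→(−1)^(ℓ−1), product (−1)^51 = -1.
Via Zolotarev, sign(π_{33}) = (33|53) = -1.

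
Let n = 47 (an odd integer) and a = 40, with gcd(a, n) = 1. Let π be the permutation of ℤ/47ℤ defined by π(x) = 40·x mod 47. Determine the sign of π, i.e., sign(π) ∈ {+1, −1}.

-1

Start at x=18: 18 → 15 → 36 → 30 → 25 → 13 → 3 → … (one orbit).
2 cycles of lengths [46, 1].
47 − 2 = 45 transpositions; sign(π) = (−1)^45 = -1.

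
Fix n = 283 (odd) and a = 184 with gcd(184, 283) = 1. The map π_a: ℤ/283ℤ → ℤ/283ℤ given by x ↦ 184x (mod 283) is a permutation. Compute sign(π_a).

-1

Start at x=193: 193 → 137 → 21 → 185 → 80 → 4 → 170 → … (one orbit).
The orbit structure of x ↦ 184x mod 283: 2 orbits of sizes [282, 1].
sign(π) = (−1)^{n − #cycles} = (−1)^{283−2} = (−1)^281 = -1.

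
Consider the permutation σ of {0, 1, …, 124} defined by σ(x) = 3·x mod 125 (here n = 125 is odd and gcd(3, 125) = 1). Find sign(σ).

Start at x=111: 111 → 83 → 124 → 122 → 116 → 98 → 44 → … (one orbit).
The orbit structure of x ↦ 3x mod 125: 4 orbits of sizes [100, 20, 4, 1].
With 4 cycles on 125 points, sign = (−1)^{125−4} = -1.
Via Zolotarev, sign(π_{3}) = (3|125) = -1.

-1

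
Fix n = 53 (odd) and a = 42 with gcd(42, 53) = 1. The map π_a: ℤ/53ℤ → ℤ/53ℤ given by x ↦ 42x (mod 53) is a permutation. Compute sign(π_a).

+1

Start at x=36: 36 → 28 → 10 → 49 → 44 → 46 → 24 → … (one orbit).
Cycle type of π: 13×4 + 1; total 5 cycles.
With 5 cycles on 53 points, sign = (−1)^{53−5} = +1.
The Jacobi symbol (42|53) = +1 (Zolotarev) agrees.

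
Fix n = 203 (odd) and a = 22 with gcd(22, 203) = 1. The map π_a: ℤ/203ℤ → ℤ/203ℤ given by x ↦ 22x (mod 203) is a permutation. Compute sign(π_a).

+1

Orbit of 120 under x↦22x: [120, 1, 22, 78, 92, 197, 71]… (length divides ord_203(22)).
Cycle lengths of π_22 on ℤ/203ℤ: [14, 14, 14, 14, 14, 14, 14, 14, 14, 14, 14, 14, 14, 14, 1, 1, 1, 1, 1, 1, 1]; 21 cycles in total.
n − c = 203 − 21 = 182; sign = (−1)^182 = +1.
The Jacobi symbol (22|203) = +1 (Zolotarev) agrees.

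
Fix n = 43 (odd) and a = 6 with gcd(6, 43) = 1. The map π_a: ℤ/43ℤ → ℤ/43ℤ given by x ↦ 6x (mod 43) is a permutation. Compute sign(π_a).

Start at x=1: 1 → 6 → 36 → 1 (one orbit).
π_6 has 15 disjoint cycles with lengths [3, 3, 3, 3, 3, 3, 3, 3, 3, 3, 3, 3, 3, 3, 1] on {0,…,42}.
sign(π) = (−1)^{n − #cycles} = (−1)^{43−15} = (−1)^28 = +1.

+1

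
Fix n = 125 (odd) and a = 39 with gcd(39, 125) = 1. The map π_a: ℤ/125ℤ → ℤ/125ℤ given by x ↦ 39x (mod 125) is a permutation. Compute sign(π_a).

Orbit of 119 under x↦39x: [119, 16, 124, 86, 104, 56, 59]… (length divides ord_125(39)).
Cycle type of π: 50×2 + 10×2 + 2×2 + 1; total 7 cycles.
Σ(ℓ_i−1) = 125−7 = 118; sign = (−1)^118 = +1.
The Jacobi symbol (39|125) = +1 (Zolotarev) agrees.

+1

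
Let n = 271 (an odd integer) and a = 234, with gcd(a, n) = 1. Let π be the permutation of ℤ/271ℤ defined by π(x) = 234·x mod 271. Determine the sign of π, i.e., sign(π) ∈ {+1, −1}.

Trace 200: π^k(200) = [200, 188, 90, 193, 176, 263, 25] for k=0..6.
Decompose π into cycles: lengths [270, 1] (2 cycles, including the fixed point 0).
2 cycles on 271: each ℓ→(−1)^(ℓ−1), product (−1)^269 = -1.
(234|271)_J = -1 (Zolotarev's lemma cross-check).

-1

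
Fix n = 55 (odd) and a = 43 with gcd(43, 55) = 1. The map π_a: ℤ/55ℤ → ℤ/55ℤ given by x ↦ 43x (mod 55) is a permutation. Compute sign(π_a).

Orbit of 1 under x↦43x: [1, 43, 34, 32]… (length divides ord_55(43)).
Decompose π into cycles: lengths [4, 4, 4, 4, 4, 4, 4, 4, 4, 4, 4, 2, 2, 2, 2, 2, 1] (17 cycles, including the fixed point 0).
Σ(ℓ_i−1) = 55−17 = 38; sign = (−1)^38 = +1.

+1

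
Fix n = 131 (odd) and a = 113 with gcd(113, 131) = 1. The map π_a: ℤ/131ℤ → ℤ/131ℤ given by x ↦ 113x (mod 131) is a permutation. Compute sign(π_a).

Orbit of 45 under x↦113x: [45, 107, 39, 84, 60, 99, 52]… (length divides ord_131(113)).
The orbit structure of x ↦ 113x mod 131: 11 orbits of sizes [13, 13, 13, 13, 13, 13, 13, 13, 13, 13, 1].
With 11 cycles on 131 points, sign = (−1)^{131−11} = +1.

+1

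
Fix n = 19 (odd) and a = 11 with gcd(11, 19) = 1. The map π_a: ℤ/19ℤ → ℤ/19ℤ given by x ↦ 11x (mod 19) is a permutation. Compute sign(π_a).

+1

Trace 11: π^k(11) = [11, 7, 1] for k=0..2.
Decompose π into cycles: lengths [3, 3, 3, 3, 3, 3, 1] (7 cycles, including the fixed point 0).
sign(π) = (−1)^{n − #cycles} = (−1)^{19−7} = (−1)^12 = +1.
The Jacobi symbol (11|19) = +1 (Zolotarev) agrees.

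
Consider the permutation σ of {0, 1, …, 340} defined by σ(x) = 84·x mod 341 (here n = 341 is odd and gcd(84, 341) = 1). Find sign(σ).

Start at x=271: 271 → 258 → 189 → 190 → 274 → 169 → 215 → … (one orbit).
Cycle type of π: 30×11 + 10 + 1; total 13 cycles.
With 13 cycles on 341 points, sign = (−1)^{341−13} = +1.

+1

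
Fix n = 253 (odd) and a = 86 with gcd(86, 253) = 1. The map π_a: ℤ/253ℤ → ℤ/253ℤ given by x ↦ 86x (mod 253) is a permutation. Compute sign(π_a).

Start at x=181: 181 → 133 → 53 → 4 → 91 → 236 → 56 → … (one orbit).
The orbit structure of x ↦ 86x mod 253: 6 orbits of sizes [110, 110, 22, 5, 5, 1].
n − c = 253 − 6 = 247; sign = (−1)^247 = -1.
The Jacobi symbol (86|253) = -1 (Zolotarev) agrees.

-1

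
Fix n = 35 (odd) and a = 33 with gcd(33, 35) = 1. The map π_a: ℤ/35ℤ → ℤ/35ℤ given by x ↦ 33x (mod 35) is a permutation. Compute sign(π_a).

Orbit of 33 under x↦33x: [33, 4, 27, 16, 3, 29, 12]… (length divides ord_35(33)).
Cycle type of π: 12×2 + 6 + 4 + 1; total 5 cycles.
Σ(ℓ_i−1) = 35−5 = 30; sign = (−1)^30 = +1.
The Jacobi symbol (33|35) = +1 (Zolotarev) agrees.

+1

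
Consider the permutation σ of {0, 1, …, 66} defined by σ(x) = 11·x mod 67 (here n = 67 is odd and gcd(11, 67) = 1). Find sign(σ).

Trace 26: π^k(26) = [26, 18, 64, 34, 39, 27, 29] for k=0..6.
Decompose π into cycles: lengths [66, 1] (2 cycles, including the fixed point 0).
2 cycles on 67: each ℓ→(−1)^(ℓ−1), product (−1)^65 = -1.
Zolotarev: (11|67) = -1, matching the cycle-count sign.

-1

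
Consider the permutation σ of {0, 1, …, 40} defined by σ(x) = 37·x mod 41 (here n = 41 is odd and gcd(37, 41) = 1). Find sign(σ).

Start at x=10: 10 → 1 → 37 → 16 → 18 → 10 (one orbit).
Cycle lengths of π_37 on ℤ/41ℤ: [5, 5, 5, 5, 5, 5, 5, 5, 1]; 9 cycles in total.
With 9 cycles on 41 points, sign = (−1)^{41−9} = +1.
Zolotarev: (37|41) = +1, matching the cycle-count sign.

+1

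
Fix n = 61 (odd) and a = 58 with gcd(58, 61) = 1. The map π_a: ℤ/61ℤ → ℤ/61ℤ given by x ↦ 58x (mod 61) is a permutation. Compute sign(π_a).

+1

Trace 58: π^k(58) = [58, 9, 34, 20, 1] for k=0..4.
Cycle type of π: 5×12 + 1; total 13 cycles.
61 − 13 = 48 transpositions; sign(π) = (−1)^48 = +1.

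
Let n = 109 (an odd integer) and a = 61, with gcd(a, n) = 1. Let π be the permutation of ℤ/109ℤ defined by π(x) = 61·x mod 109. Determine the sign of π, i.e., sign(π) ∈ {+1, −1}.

+1

Orbit of 106 under x↦61x: [106, 35, 64, 89, 88, 27, 12]… (length divides ord_109(61)).
Cycle type of π: 54×2 + 1; total 3 cycles.
With 3 cycles on 109 points, sign = (−1)^{109−3} = +1.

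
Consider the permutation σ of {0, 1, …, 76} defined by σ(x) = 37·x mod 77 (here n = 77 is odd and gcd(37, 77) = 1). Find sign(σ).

+1

Trace 37: π^k(37) = [37, 60, 64, 58, 67, 15, 16] for k=0..6.
Cycle type of π: 15×4 + 5×2 + 3×2 + 1; total 9 cycles.
n − c = 77 − 9 = 68; sign = (−1)^68 = +1.
Zolotarev: (37|77) = +1, matching the cycle-count sign.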